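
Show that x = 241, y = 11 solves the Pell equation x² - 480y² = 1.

Compute x² = 241² = 58081
Compute 480y² = 480·11² = 480·121 = 58080
x² - 480y² = 58081 - 58080 = 1
Since this equals 1, (241, 11) is a solution.

Yes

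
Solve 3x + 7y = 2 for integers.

Step 1: Check solvability.
gcd(3, 7) = 1
Since 1 divides 2, solutions exist.

Step 2: Apply extended Euclidean algorithm to find gcd.
We find integers such that 3*x0 + 7*y0 = 1

Step 3: Scale the particular solution.
Multiply by 2/1 = 2:
x = -4, y = 2

Step 4: Verify.
3*(-4) + 7*(2) = 2 = 2 ✓

x = -4, y = 2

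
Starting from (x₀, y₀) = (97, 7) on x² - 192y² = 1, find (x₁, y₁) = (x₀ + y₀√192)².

Solutions to x² - Dy² = 1 are generated by powers of (x₀ + y₀√D).
The next solution satisfies x₁ + y₁√192 = (x₀ + y₀√192)², giving:
x₁ = x₀² + 192y₀² = 97² + 192·7² = 9409 + 9408 = 18817
y₁ = 2x₀y₀ = 2·97·7 = 1358

Verify: 18817² - 192·1358² = 354079489 - 354079488 = 1 ✓

x = 18817, y = 1358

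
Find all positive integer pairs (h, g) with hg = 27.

The positive divisors of 27 are: 1, 3, 9, 27.
Each divisor d gives the pair (d, 27/d):
(1, 27), (3, 9), (9, 3), (27, 1)

(1, 27), (3, 9), (9, 3), (27, 1)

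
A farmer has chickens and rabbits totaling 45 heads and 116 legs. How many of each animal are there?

Let c = chickens, r = rabbits.
Heads: c + r = 45
Legs: 2c + 4r = 116
From the first equation, c = 45 - r. Substitute:
2(45 - r) + 4r = 116
90 + 2r = 116
r = (116 - 90)/2 = 13
c = 45 - 13 = 32

Chickens: 32, Rabbits: 13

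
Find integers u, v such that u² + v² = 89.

We need to find integers u, v > 0 such that u² + v² = 89.
Trying u = 5: v² = 89 - 5² = 89 - 25 = 64
v = 8
Check: 5² + 8² = 25 + 64 = 89 ✓

89 = 5² + 8²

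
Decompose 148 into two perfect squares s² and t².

We need to find integers s, t > 0 such that s² + t² = 148.
Trying s = 2: t² = 148 - 2² = 148 - 4 = 144
t = 12
Check: 2² + 12² = 4 + 144 = 148 ✓

148 = 2² + 12²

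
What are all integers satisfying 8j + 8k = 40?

Step 1: Compute gcd(8, 8) = 8.
Since 8 divides 40, solutions exist.

Step 2: Find a particular solution using extended Euclidean algorithm.
We get j₀ = 0, k₀ = 5.
Check: 8*0 + 8*5 = 40 = 40 ✓

Step 3: Write the general solution.
j = 0 + (8/8)t = 0 + 1t
k = 5 - (8/8)t = 5 - 1t
for any integer t.

j = 0 + 1t, k = 5 - 1t for integer t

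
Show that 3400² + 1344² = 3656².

Compute a² + b² = 3400² + 1344² = 11560000 + 1806336 = 13366336
Compute c² = 3656² = 13366336
Since 13366336 = 13366336, confirmed.

Yes, it is a Pythagorean triple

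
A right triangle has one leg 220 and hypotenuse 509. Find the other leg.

a² = c² - b² = 259081 - 48400 = 210681
a = 459

459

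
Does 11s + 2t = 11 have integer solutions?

Step 1: Compute gcd(11, 2).
gcd(11, 2) = 1

Step 2: Check divisibility.
Does 1 divide 11? 11 = 1 x 11, so yes.

By the theorem on linear Diophantine equations, 11s + 2t = 11 has integer solutions if and only if gcd(11, 2) divides 11. Since 1 | 11, solutions exist.

Yes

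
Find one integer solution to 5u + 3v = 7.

Step 1: Check solvability.
gcd(5, 3) = 1
Since 1 divides 7, solutions exist.

Step 2: Apply extended Euclidean algorithm to find gcd.
We find integers such that 5*x0 + 3*y0 = 1

Step 3: Scale the particular solution.
Multiply by 7/1 = 7:
u = -7, v = 14

Step 4: Verify.
5*(-7) + 3*(14) = 7 = 7 ✓

u = -7, v = 14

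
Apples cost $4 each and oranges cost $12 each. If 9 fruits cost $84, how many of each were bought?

Let a = apples, o = oranges.
a + o = 9
4a + 12o = 84
Substitute o = 9 - a:
4a + 12(9 - a) = 84
(4 - 12)a = 84 - 108
-8a = -24
a = 3, o = 9 - 3 = 6

Apples: 3, Oranges: 6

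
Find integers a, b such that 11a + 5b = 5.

Step 1: Check solvability.
gcd(11, 5) = 1
Since 1 divides 5, solutions exist.

Step 2: Apply extended Euclidean algorithm to find gcd.
We find integers such that 11*x0 + 5*y0 = 1

Step 3: Scale the particular solution.
Multiply by 5/1 = 5:
a = 5, b = -10

Step 4: Verify.
11*(5) + 5*(-10) = 5 = 5 ✓

a = 5, b = -10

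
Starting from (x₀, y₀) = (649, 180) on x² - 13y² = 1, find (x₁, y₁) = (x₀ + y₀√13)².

Solutions to x² - Dy² = 1 are generated by powers of (x₀ + y₀√D).
The next solution satisfies x₁ + y₁√13 = (x₀ + y₀√13)², giving:
x₁ = x₀² + 13y₀² = 649² + 13·180² = 421201 + 421200 = 842401
y₁ = 2x₀y₀ = 2·649·180 = 233640

Verify: 842401² - 13·233640² = 709639444801 - 709639444800 = 1 ✓

x = 842401, y = 233640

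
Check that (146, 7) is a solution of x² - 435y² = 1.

Compute x² = 146² = 21316
Compute 435y² = 435·7² = 435·49 = 21315
x² - 435y² = 21316 - 21315 = 1
Since this equals 1, (146, 7) is a solution.

Yes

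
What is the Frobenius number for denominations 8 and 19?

For two coprime denominations a and b, the Frobenius number (largest value not representable as a non-negative combination) is ab - a - b.
Here gcd(8, 19) = 1, so they are coprime.
F(8, 19) = 8·19 - 8 - 19 = 152 - 27 = 125

125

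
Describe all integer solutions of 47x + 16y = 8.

Step 1: Compute gcd(47, 16) = 1.
Since 1 divides 8, solutions exist.

Step 2: Find a particular solution using extended Euclidean algorithm.
We get x₀ = -8, y₀ = 24.
Check: 47*-8 + 16*24 = 8 = 8 ✓

Step 3: Write the general solution.
x = -8 + (16/1)t = -8 + 16t
y = 24 - (47/1)t = 24 - 47t
for any integer t.

x = -8 + 16t, y = 24 - 47t for integer t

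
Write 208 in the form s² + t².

We need to find integers s, t > 0 such that s² + t² = 208.
Trying s = 8: t² = 208 - 8² = 208 - 64 = 144
t = 12
Check: 8² + 12² = 64 + 144 = 208 ✓

208 = 8² + 12²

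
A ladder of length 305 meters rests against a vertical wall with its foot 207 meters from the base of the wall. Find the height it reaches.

The ladder, wall, and ground form a right triangle with hypotenuse 305 and one leg 207.
By the Pythagorean theorem: h² = 305² - 207² = 93025 - 42849 = 50176
h = √50176 = 224 meters

224 meters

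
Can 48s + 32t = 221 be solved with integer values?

Step 1: Compute gcd(48, 32).
gcd(48, 32) = 16

Step 2: Check divisibility.
Does 16 divide 221? 221 = 16 x 13 + 13, so no.

By the theorem on linear Diophantine equations, 48s + 32t = 221 has integer solutions if and only if gcd(48, 32) divides 221. Since 16 does not divide 221, no solutions exist.

No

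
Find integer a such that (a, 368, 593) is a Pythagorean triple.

a² = c² - b² = 593² - 368² = 351649 - 135424 = 216225
a = sqrt(216225) = 465

465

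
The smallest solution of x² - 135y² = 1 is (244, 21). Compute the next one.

Solutions to x² - Dy² = 1 are generated by powers of (x₀ + y₀√D).
The next solution satisfies x₁ + y₁√135 = (x₀ + y₀√135)², giving:
x₁ = x₀² + 135y₀² = 244² + 135·21² = 59536 + 59535 = 119071
y₁ = 2x₀y₀ = 2·244·21 = 10248

Verify: 119071² - 135·10248² = 14177903041 - 14177903040 = 1 ✓

x = 119071, y = 10248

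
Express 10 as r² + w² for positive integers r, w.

We need to find integers r, w > 0 such that r² + w² = 10.
Trying r = 1: w² = 10 - 1² = 10 - 1 = 9
w = 3
Check: 1² + 3² = 1 + 9 = 10 ✓

10 = 1² + 3²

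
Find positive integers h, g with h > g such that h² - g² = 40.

Factor: h² - g² = (h+g)(h-g) = 40.
We need two factors of 40 with the same parity.
Use h+g = 20 and h-g = 2 (product 20·2 = 40).
Adding: 2h = 22, so h = 11.
Subtracting: 2g = 18, so g = 9.
Check: 11² - 9² = 121 - 81 = 40 ✓

h = 11, g = 9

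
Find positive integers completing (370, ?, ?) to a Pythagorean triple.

We need the other leg and hypotenuse such that 370² + x² = c².
Take x = 1344, c = 1394: 370² + 1344² = 136900 + 1806336 = 1943236 = 1394² ✓
Triple: (370, 1344, 1394)

(370, 1344, 1394)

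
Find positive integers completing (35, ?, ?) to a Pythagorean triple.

We need the other leg and hypotenuse such that 35² + x² = c².
Take x = 612, c = 613: 35² + 612² = 1225 + 374544 = 375769 = 613² ✓
Triple: (35, 612, 613)

(35, 612, 613)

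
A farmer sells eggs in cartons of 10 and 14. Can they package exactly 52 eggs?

We need non-negative a, b with 10a + 14b = 52.
gcd(10, 14) = 2 divides 52.
Try a = 1: 14b = 52 - 10 = 42, so b = 3.
One way: 1 cartons of 10 and 3 cartons of 14.

Yes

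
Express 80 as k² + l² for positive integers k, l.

We need to find integers k, l > 0 such that k² + l² = 80.
Trying k = 4: l² = 80 - 4² = 80 - 16 = 64
l = 8
Check: 4² + 8² = 16 + 64 = 80 ✓

80 = 4² + 8²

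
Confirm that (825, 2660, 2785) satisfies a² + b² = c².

Compute a² + b² = 825² + 2660² = 680625 + 7075600 = 7756225
Compute c² = 2785² = 7756225
Since 7756225 = 7756225, confirmed.

Yes, it is a Pythagorean triple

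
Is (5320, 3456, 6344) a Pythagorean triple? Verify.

Compute a² + b² = 5320² + 3456² = 28302400 + 11943936 = 40246336
Compute c² = 6344² = 40246336
Since 40246336 = 40246336, confirmed.

Yes, it is a Pythagorean triple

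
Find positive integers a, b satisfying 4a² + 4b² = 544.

Try small values of a and check whether (544 - 4a²)/4 is a perfect square.
a = 10: 4·10² = 400, so 4b² = 544 - 400 = 144, giving b² = 36, b = 6.
Check: 4·10² + 4·6² = 400 + 144 = 544 ✓

a = 10, b = 6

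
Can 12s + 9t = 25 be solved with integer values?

Step 1: Compute gcd(12, 9).
gcd(12, 9) = 3

Step 2: Check divisibility.
Does 3 divide 25? 25 = 3 x 8 + 1, so no.

By the theorem on linear Diophantine equations, 12s + 9t = 25 has integer solutions if and only if gcd(12, 9) divides 25. Since 3 does not divide 25, no solutions exist.

No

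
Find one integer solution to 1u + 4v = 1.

Step 1: Check solvability.
gcd(1, 4) = 1
Since 1 divides 1, solutions exist.

Step 2: Apply extended Euclidean algorithm to find gcd.
We find integers such that 1*x0 + 4*y0 = 1

Step 3: Scale the particular solution.
Multiply by 1/1 = 1:
u = 1, v = 0

Step 4: Verify.
1*(1) + 4*(0) = 1 = 1 ✓

u = 1, v = 0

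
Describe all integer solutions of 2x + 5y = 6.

Step 1: Compute gcd(2, 5) = 1.
Since 1 divides 6, solutions exist.

Step 2: Find a particular solution using extended Euclidean algorithm.
We get x₀ = -12, y₀ = 6.
Check: 2*-12 + 5*6 = 6 = 6 ✓

Step 3: Write the general solution.
x = -12 + (5/1)t = -12 + 5t
y = 6 - (2/1)t = 6 - 2t
for any integer t.

x = -12 + 5t, y = 6 - 2t for integer t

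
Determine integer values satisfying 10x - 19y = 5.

Step 1: Check solvability.
gcd(10, 19) = 1
Since 1 divides 5, solutions exist.

Step 2: Apply extended Euclidean algorithm to find gcd.
We find integers such that 10*x0 + 19*y0 = 1

Step 3: Scale the particular solution.
Multiply by 5/1 = 5:
x = 10, y = 5

Step 4: Verify.
10*(10) - 19*(5) = 5 = 5 ✓

x = 10, y = 5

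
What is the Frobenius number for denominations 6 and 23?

For two coprime denominations a and b, the Frobenius number (largest value not representable as a non-negative combination) is ab - a - b.
Here gcd(6, 23) = 1, so they are coprime.
F(6, 23) = 6·23 - 6 - 23 = 138 - 29 = 109

109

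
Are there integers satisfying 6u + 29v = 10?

Step 1: Compute gcd(6, 29).
gcd(6, 29) = 1

Step 2: Check divisibility.
Does 1 divide 10? 10 = 1 x 10, so yes.

By the theorem on linear Diophantine equations, 6u + 29v = 10 has integer solutions if and only if gcd(6, 29) divides 10. Since 1 | 10, solutions exist.

Yes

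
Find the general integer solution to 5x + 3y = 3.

Step 1: Compute gcd(5, 3) = 1.
Since 1 divides 3, solutions exist.

Step 2: Find a particular solution using extended Euclidean algorithm.
We get x₀ = -3, y₀ = 6.
Check: 5*-3 + 3*6 = 3 = 3 ✓

Step 3: Write the general solution.
x = -3 + (3/1)t = -3 + 3t
y = 6 - (5/1)t = 6 - 5t
for any integer t.

x = -3 + 3t, y = 6 - 5t for integer t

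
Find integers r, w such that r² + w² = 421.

We need to find integers r, w > 0 such that r² + w² = 421.
Trying r = 14: w² = 421 - 14² = 421 - 196 = 225
w = 15
Check: 14² + 15² = 196 + 225 = 421 ✓

421 = 14² + 15²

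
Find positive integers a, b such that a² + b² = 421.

Search for a with 421 - a² a perfect square.
a = 14: 421 - 14² = 421 - 196 = 225 = 15² ✓
So a = 14, b = 15.

a = 14, b = 15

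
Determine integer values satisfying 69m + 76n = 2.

Step 1: Check solvability.
gcd(69, 76) = 1
Since 1 divides 2, solutions exist.

Step 2: Apply extended Euclidean algorithm to find gcd.
We find integers such that 69*x0 + 76*y0 = 1

Step 3: Scale the particular solution.
Multiply by 2/1 = 2:
m = -22, n = 20

Step 4: Verify.
69*(-22) + 76*(20) = 2 = 2 ✓

m = -22, n = 20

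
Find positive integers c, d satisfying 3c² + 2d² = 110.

Try small values of c and check whether (110 - 3c²)/2 is a perfect square.
c = 2: 3·2² = 12, so 2d² = 110 - 12 = 98, giving d² = 49, d = 7.
Check: 3·2² + 2·7² = 12 + 98 = 110 ✓

c = 2, d = 7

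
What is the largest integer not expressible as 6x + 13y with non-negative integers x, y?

For two coprime denominations a and b, the Frobenius number (largest value not representable as a non-negative combination) is ab - a - b.
Here gcd(6, 13) = 1, so they are coprime.
F(6, 13) = 6·13 - 6 - 13 = 78 - 19 = 59

59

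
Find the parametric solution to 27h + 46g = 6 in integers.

Step 1: Compute gcd(27, 46) = 1.
Since 1 divides 6, solutions exist.

Step 2: Find a particular solution using extended Euclidean algorithm.
We get h₀ = -102, g₀ = 60.
Check: 27*-102 + 46*60 = 6 = 6 ✓

Step 3: Write the general solution.
h = -102 + (46/1)t = -102 + 46t
g = 60 - (27/1)t = 60 - 27t
for any integer t.

h = -102 + 46t, g = 60 - 27t for integer t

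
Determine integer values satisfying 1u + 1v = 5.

Step 1: Check solvability.
gcd(1, 1) = 1
Since 1 divides 5, solutions exist.

Step 2: Apply extended Euclidean algorithm to find gcd.
We find integers such that 1*x0 + 1*y0 = 1

Step 3: Scale the particular solution.
Multiply by 5/1 = 5:
u = 0, v = 5

Step 4: Verify.
1*(0) + 1*(5) = 5 = 5 ✓

u = 0, v = 5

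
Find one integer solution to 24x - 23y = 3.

Step 1: Check solvability.
gcd(24, 23) = 1
Since 1 divides 3, solutions exist.

Step 2: Apply extended Euclidean algorithm to find gcd.
We find integers such that 24*x0 + 23*y0 = 1

Step 3: Scale the particular solution.
Multiply by 3/1 = 3:
x = 3, y = 3

Step 4: Verify.
24*(3) - 23*(3) = 3 = 3 ✓

x = 3, y = 3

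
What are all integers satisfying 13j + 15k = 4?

Step 1: Compute gcd(13, 15) = 1.
Since 1 divides 4, solutions exist.

Step 2: Find a particular solution using extended Euclidean algorithm.
We get j₀ = 28, k₀ = -24.
Check: 13*28 + 15*-24 = 4 = 4 ✓

Step 3: Write the general solution.
j = 28 + (15/1)t = 28 + 15t
k = -24 - (13/1)t = -24 - 13t
for any integer t.

j = 28 + 15t, k = -24 - 13t for integer t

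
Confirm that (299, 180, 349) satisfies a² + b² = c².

Compute a² + b² = 299² + 180² = 89401 + 32400 = 121801
Compute c² = 349² = 121801
Since 121801 = 121801, confirmed.

Yes, it is a Pythagorean triple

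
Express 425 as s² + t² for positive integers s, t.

We need to find integers s, t > 0 such that s² + t² = 425.
Trying s = 5: t² = 425 - 5² = 425 - 25 = 400
t = 20
Check: 5² + 20² = 25 + 400 = 425 ✓

425 = 5² + 20²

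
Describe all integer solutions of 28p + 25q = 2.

Step 1: Compute gcd(28, 25) = 1.
Since 1 divides 2, solutions exist.

Step 2: Find a particular solution using extended Euclidean algorithm.
We get p₀ = -16, q₀ = 18.
Check: 28*-16 + 25*18 = 2 = 2 ✓

Step 3: Write the general solution.
p = -16 + (25/1)t = -16 + 25t
q = 18 - (28/1)t = 18 - 28t
for any integer t.

p = -16 + 25t, q = 18 - 28t for integer t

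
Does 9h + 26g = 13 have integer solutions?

Step 1: Compute gcd(9, 26).
gcd(9, 26) = 1

Step 2: Check divisibility.
Does 1 divide 13? 13 = 1 x 13, so yes.

By the theorem on linear Diophantine equations, 9h + 26g = 13 has integer solutions if and only if gcd(9, 26) divides 13. Since 1 | 13, solutions exist.

Yes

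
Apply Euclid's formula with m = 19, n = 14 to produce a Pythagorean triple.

a = m² - n² = 19² - 14² = 361 - 196 = 165
b = 2mn = 2·19·14 = 532
c = m² + n² = 361 + 196 = 557
Verify: 165² + 532² = 27225 + 283024 = 310249 = 557² ✓

(165, 532, 557)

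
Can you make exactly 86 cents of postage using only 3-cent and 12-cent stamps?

We need non-negative x, y with 3x + 12y = 86.
gcd(3, 12) = 3, and 3 does not divide 86.
No integer solutions exist, so certainly no non-negative ones.

No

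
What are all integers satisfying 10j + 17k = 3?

Step 1: Compute gcd(10, 17) = 1.
Since 1 divides 3, solutions exist.

Step 2: Find a particular solution using extended Euclidean algorithm.
We get j₀ = -15, k₀ = 9.
Check: 10*-15 + 17*9 = 3 = 3 ✓

Step 3: Write the general solution.
j = -15 + (17/1)t = -15 + 17t
k = 9 - (10/1)t = 9 - 10t
for any integer t.

j = -15 + 17t, k = 9 - 10t for integer t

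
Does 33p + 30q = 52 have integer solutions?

Step 1: Compute gcd(33, 30).
gcd(33, 30) = 3

Step 2: Check divisibility.
Does 3 divide 52? 52 = 3 x 17 + 1, so no.

By the theorem on linear Diophantine equations, 33p + 30q = 52 has integer solutions if and only if gcd(33, 30) divides 52. Since 3 does not divide 52, no solutions exist.

No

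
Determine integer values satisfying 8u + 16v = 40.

Step 1: Check solvability.
gcd(8, 16) = 8
Since 8 divides 40, solutions exist.

Step 2: Apply extended Euclidean algorithm to find gcd.
We find integers such that 8*x0 + 16*y0 = 8

Step 3: Scale the particular solution.
Multiply by 40/8 = 5:
u = 5, v = 0

Step 4: Verify.
8*(5) + 16*(0) = 40 = 40 ✓

u = 5, v = 0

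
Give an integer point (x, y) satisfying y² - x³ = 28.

Try small integer x values and check whether x³ + 28 is a perfect square.
x = 2: x³ + 28 = 2³ + 28 = 8 + 28 = 36
Is 36 a perfect square? 6² = 36 ✓
So (x, y) = (2, 6) is a solution.

x = 2, y = 6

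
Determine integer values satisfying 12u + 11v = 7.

Step 1: Check solvability.
gcd(12, 11) = 1
Since 1 divides 7, solutions exist.

Step 2: Apply extended Euclidean algorithm to find gcd.
We find integers such that 12*x0 + 11*y0 = 1

Step 3: Scale the particular solution.
Multiply by 7/1 = 7:
u = 7, v = -7

Step 4: Verify.
12*(7) + 11*(-7) = 7 = 7 ✓

u = 7, v = -7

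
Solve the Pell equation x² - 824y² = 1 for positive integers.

We seek the smallest positive integers (x, y) with x² - 824y² = 1, i.e., x² = 824y² + 1.
Try successive y values:
y = 1: x² = 824·1² + 1 = 825, not a perfect square
y = 2: x² = 824·2² + 1 = 3297, not a perfect square
y = 3: x² = 824·3² + 1 = 7417, not a perfect square
... continuing the search (or via continued fractions) ...
y = 2074: x² = 824·2074² + 1 = 3544416225, x = 59535 ✓

Verify: 59535² - 824·2074² = 3544416225 - 3544416224 = 1 ✓

x = 59535, y = 2074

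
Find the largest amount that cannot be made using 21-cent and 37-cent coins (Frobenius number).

For two coprime denominations a and b, the Frobenius number (largest value not representable as a non-negative combination) is ab - a - b.
Here gcd(21, 37) = 1, so they are coprime.
F(21, 37) = 21·37 - 21 - 37 = 777 - 58 = 719

719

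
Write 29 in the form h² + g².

We need to find integers h, g > 0 such that h² + g² = 29.
Trying h = 2: g² = 29 - 2² = 29 - 4 = 25
g = 5
Check: 2² + 5² = 4 + 25 = 29 ✓

29 = 2² + 5²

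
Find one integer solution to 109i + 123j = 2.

Step 1: Check solvability.
gcd(109, 123) = 1
Since 1 divides 2, solutions exist.

Step 2: Apply extended Euclidean algorithm to find gcd.
We find integers such that 109*x0 + 123*y0 = 1

Step 3: Scale the particular solution.
Multiply by 2/1 = 2:
i = -88, j = 78

Step 4: Verify.
109*(-88) + 123*(78) = 2 = 2 ✓

i = -88, j = 78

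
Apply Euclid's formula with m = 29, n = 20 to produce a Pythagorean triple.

a = m² - n² = 29² - 20² = 841 - 400 = 441
b = 2mn = 2·29·20 = 1160
c = m² + n² = 841 + 400 = 1241
Verify: 441² + 1160² = 194481 + 1345600 = 1540081 = 1241² ✓

(441, 1160, 1241)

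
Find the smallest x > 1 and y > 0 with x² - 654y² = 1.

We seek the smallest positive integers (x, y) with x² - 654y² = 1, i.e., x² = 654y² + 1.
Try successive y values:
y = 1: x² = 654·1² + 1 = 655, not a perfect square
y = 2: x² = 654·2² + 1 = 2617, not a perfect square
y = 3: x² = 654·3² + 1 = 5887, not a perfect square
... continuing the search (or via continued fractions) ...
y = 348634: x² = 654·348634² + 1 = 79490865535225, x = 8915765 ✓

Verify: 8915765² - 654·348634² = 79490865535225 - 79490865535224 = 1 ✓

x = 8915765, y = 348634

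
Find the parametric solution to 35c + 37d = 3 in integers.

Step 1: Compute gcd(35, 37) = 1.
Since 1 divides 3, solutions exist.

Step 2: Find a particular solution using extended Euclidean algorithm.
We get c₀ = 54, d₀ = -51.
Check: 35*54 + 37*-51 = 3 = 3 ✓

Step 3: Write the general solution.
c = 54 + (37/1)t = 54 + 37t
d = -51 - (35/1)t = -51 - 35t
for any integer t.

c = 54 + 37t, d = -51 - 35t for integer t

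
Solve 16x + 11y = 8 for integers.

Step 1: Check solvability.
gcd(16, 11) = 1
Since 1 divides 8, solutions exist.

Step 2: Apply extended Euclidean algorithm to find gcd.
We find integers such that 16*x0 + 11*y0 = 1

Step 3: Scale the particular solution.
Multiply by 8/1 = 8:
x = -16, y = 24

Step 4: Verify.
16*(-16) + 11*(24) = 8 = 8 ✓

x = -16, y = 24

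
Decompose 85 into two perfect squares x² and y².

We need to find integers x, y > 0 such that x² + y² = 85.
Trying x = 2: y² = 85 - 2² = 85 - 4 = 81
y = 9
Check: 2² + 9² = 4 + 81 = 85 ✓

85 = 2² + 9²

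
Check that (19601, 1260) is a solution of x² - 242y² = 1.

Compute x² = 19601² = 384199201
Compute 242y² = 242·1260² = 242·1587600 = 384199200
x² - 242y² = 384199201 - 384199200 = 1
Since this equals 1, (19601, 1260) is a solution.

Yes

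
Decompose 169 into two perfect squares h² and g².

We need to find integers h, g > 0 such that h² + g² = 169.
Trying h = 5: g² = 169 - 5² = 169 - 25 = 144
g = 12
Check: 5² + 12² = 25 + 144 = 169 ✓

169 = 5² + 12²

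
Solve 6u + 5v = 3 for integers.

Step 1: Check solvability.
gcd(6, 5) = 1
Since 1 divides 3, solutions exist.

Step 2: Apply extended Euclidean algorithm to find gcd.
We find integers such that 6*x0 + 5*y0 = 1

Step 3: Scale the particular solution.
Multiply by 3/1 = 3:
u = 3, v = -3

Step 4: Verify.
6*(3) + 5*(-3) = 3 = 3 ✓

u = 3, v = -3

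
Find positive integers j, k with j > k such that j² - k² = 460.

Factor: j² - k² = (j+k)(j-k) = 460.
We need two factors of 460 with the same parity.
Use j+k = 230 and j-k = 2 (product 230·2 = 460).
Adding: 2j = 232, so j = 116.
Subtracting: 2k = 228, so k = 114.
Check: 116² - 114² = 13456 - 12996 = 460 ✓

j = 116, k = 114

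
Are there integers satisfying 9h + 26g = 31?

Step 1: Compute gcd(9, 26).
gcd(9, 26) = 1

Step 2: Check divisibility.
Does 1 divide 31? 31 = 1 x 31, so yes.

By the theorem on linear Diophantine equations, 9h + 26g = 31 has integer solutions if and only if gcd(9, 26) divides 31. Since 1 | 31, solutions exist.

Yes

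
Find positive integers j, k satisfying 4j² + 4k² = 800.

Try small values of j and check whether (800 - 4j²)/4 is a perfect square.
j = 10: 4·10² = 400, so 4k² = 800 - 400 = 400, giving k² = 100, k = 10.
Check: 4·10² + 4·10² = 400 + 400 = 800 ✓

j = 10, k = 10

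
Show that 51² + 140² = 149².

Compute a² + b²:
51² + 140² = 2601 + 19600 = 22201
Compute c²:
149² = 22201
Since 22201 = 22201, it is a Pythagorean triple.

Yes, it is a Pythagorean triple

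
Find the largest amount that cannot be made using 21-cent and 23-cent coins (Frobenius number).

For two coprime denominations a and b, the Frobenius number (largest value not representable as a non-negative combination) is ab - a - b.
Here gcd(21, 23) = 1, so they are coprime.
F(21, 23) = 21·23 - 21 - 23 = 483 - 44 = 439

439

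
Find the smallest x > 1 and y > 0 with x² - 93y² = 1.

We seek the smallest positive integers (x, y) with x² - 93y² = 1, i.e., x² = 93y² + 1.
Try successive y values:
y = 1: x² = 93·1² + 1 = 94, not a perfect square
y = 2: x² = 93·2² + 1 = 373, not a perfect square
y = 3: x² = 93·3² + 1 = 838, not a perfect square
... continuing the search (or via continued fractions) ...
y = 1260: x² = 93·1260² + 1 = 147646801, x = 12151 ✓

Verify: 12151² - 93·1260² = 147646801 - 147646800 = 1 ✓

x = 12151, y = 1260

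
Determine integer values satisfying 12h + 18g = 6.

Step 1: Check solvability.
gcd(12, 18) = 6
Since 6 divides 6, solutions exist.

Step 2: Apply extended Euclidean algorithm to find gcd.
We find integers such that 12*x0 + 18*y0 = 6

Step 3: Scale the particular solution.
Multiply by 6/6 = 1:
h = -1, g = 1

Step 4: Verify.
12*(-1) + 18*(1) = 6 = 6 ✓

h = -1, g = 1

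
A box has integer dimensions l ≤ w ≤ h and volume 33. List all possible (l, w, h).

Iterate l from 1 to ⌊33^(1/3)⌋. For each l dividing 33, iterate w ≥ l with w dividing 33/l, and set h = 33/(l·w).
Triples found (2): (1×1×33), (1×3×11)

(1×1×33), (1×3×11)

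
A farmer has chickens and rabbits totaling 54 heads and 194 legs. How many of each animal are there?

Let c = chickens, r = rabbits.
Heads: c + r = 54
Legs: 2c + 4r = 194
From the first equation, c = 54 - r. Substitute:
2(54 - r) + 4r = 194
108 + 2r = 194
r = (194 - 108)/2 = 43
c = 54 - 43 = 11

Chickens: 11, Rabbits: 43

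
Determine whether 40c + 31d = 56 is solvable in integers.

Step 1: Compute gcd(40, 31).
gcd(40, 31) = 1

Step 2: Check divisibility.
Does 1 divide 56? 56 = 1 x 56, so yes.

By the theorem on linear Diophantine equations, 40c + 31d = 56 has integer solutions if and only if gcd(40, 31) divides 56. Since 1 | 56, solutions exist.

Yes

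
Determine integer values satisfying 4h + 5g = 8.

Step 1: Check solvability.
gcd(4, 5) = 1
Since 1 divides 8, solutions exist.

Step 2: Apply extended Euclidean algorithm to find gcd.
We find integers such that 4*x0 + 5*y0 = 1

Step 3: Scale the particular solution.
Multiply by 8/1 = 8:
h = -8, g = 8

Step 4: Verify.
4*(-8) + 5*(8) = 8 = 8 ✓

h = -8, g = 8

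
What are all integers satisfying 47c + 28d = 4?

Step 1: Compute gcd(47, 28) = 1.
Since 1 divides 4, solutions exist.

Step 2: Find a particular solution using extended Euclidean algorithm.
We get c₀ = 12, d₀ = -20.
Check: 47*12 + 28*-20 = 4 = 4 ✓

Step 3: Write the general solution.
c = 12 + (28/1)t = 12 + 28t
d = -20 - (47/1)t = -20 - 47t
for any integer t.

c = 12 + 28t, d = -20 - 47t for integer t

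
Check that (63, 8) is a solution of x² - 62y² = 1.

Compute x² = 63² = 3969
Compute 62y² = 62·8² = 62·64 = 3968
x² - 62y² = 3969 - 3968 = 1
Since this equals 1, (63, 8) is a solution.

Yes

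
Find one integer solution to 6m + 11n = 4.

Step 1: Check solvability.
gcd(6, 11) = 1
Since 1 divides 4, solutions exist.

Step 2: Apply extended Euclidean algorithm to find gcd.
We find integers such that 6*x0 + 11*y0 = 1

Step 3: Scale the particular solution.
Multiply by 4/1 = 4:
m = 8, n = -4

Step 4: Verify.
6*(8) + 11*(-4) = 4 = 4 ✓

m = 8, n = -4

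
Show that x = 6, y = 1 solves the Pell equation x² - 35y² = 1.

Compute x² = 6² = 36
Compute 35y² = 35·1² = 35·1 = 35
x² - 35y² = 36 - 35 = 1
Since this equals 1, (6, 1) is a solution.

Yes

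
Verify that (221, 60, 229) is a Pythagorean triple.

Compute a² + b²:
221² + 60² = 48841 + 3600 = 52441
Compute c²:
229² = 52441
Since 52441 = 52441, it is a Pythagorean triple.

Yes, it is a Pythagorean triple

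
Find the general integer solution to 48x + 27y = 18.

Step 1: Compute gcd(48, 27) = 3.
Since 3 divides 18, solutions exist.

Step 2: Find a particular solution using extended Euclidean algorithm.
We get x₀ = 24, y₀ = -42.
Check: 48*24 + 27*-42 = 18 = 18 ✓

Step 3: Write the general solution.
x = 24 + (27/3)t = 24 + 9t
y = -42 - (48/3)t = -42 - 16t
for any integer t.

x = 24 + 9t, y = -42 - 16t for integer t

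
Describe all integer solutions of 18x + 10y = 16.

Step 1: Compute gcd(18, 10) = 2.
Since 2 divides 16, solutions exist.

Step 2: Find a particular solution using extended Euclidean algorithm.
We get x₀ = -8, y₀ = 16.
Check: 18*-8 + 10*16 = 16 = 16 ✓

Step 3: Write the general solution.
x = -8 + (10/2)t = -8 + 5t
y = 16 - (18/2)t = 16 - 9t
for any integer t.

x = -8 + 5t, y = 16 - 9t for integer t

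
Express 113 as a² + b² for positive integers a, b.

We need to find integers a, b > 0 such that a² + b² = 113.
Trying a = 7: b² = 113 - 7² = 113 - 49 = 64
b = 8
Check: 7² + 8² = 49 + 64 = 113 ✓

113 = 7² + 8²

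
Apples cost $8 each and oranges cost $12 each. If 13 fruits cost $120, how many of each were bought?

Let a = apples, o = oranges.
a + o = 13
8a + 12o = 120
Substitute o = 13 - a:
8a + 12(13 - a) = 120
(8 - 12)a = 120 - 156
-4a = -36
a = 9, o = 13 - 9 = 4

Apples: 9, Oranges: 4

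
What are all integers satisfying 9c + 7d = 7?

Step 1: Compute gcd(9, 7) = 1.
Since 1 divides 7, solutions exist.

Step 2: Find a particular solution using extended Euclidean algorithm.
We get c₀ = -21, d₀ = 28.
Check: 9*-21 + 7*28 = 7 = 7 ✓

Step 3: Write the general solution.
c = -21 + (7/1)t = -21 + 7t
d = 28 - (9/1)t = 28 - 9t
for any integer t.

c = -21 + 7t, d = 28 - 9t for integer t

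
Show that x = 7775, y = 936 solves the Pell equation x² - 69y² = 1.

Compute x² = 7775² = 60450625
Compute 69y² = 69·936² = 69·876096 = 60450624
x² - 69y² = 60450625 - 60450624 = 1
Since this equals 1, (7775, 936) is a solution.

Yes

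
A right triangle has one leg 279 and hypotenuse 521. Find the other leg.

b² = c² - a² = 271441 - 77841 = 193600
b = 440

440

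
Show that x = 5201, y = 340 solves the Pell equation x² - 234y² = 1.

Compute x² = 5201² = 27050401
Compute 234y² = 234·340² = 234·115600 = 27050400
x² - 234y² = 27050401 - 27050400 = 1
Since this equals 1, (5201, 340) is a solution.

Yes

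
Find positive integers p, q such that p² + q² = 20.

Search for p with 20 - p² a perfect square.
p = 2: 20 - 2² = 20 - 4 = 16 = 4² ✓
So p = 2, q = 4.

p = 2, q = 4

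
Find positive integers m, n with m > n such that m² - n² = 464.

Factor: m² - n² = (m+n)(m-n) = 464.
We need two factors of 464 with the same parity.
Use m+n = 232 and m-n = 2 (product 232·2 = 464).
Adding: 2m = 234, so m = 117.
Subtracting: 2n = 230, so n = 115.
Check: 117² - 115² = 13689 - 13225 = 464 ✓

m = 117, n = 115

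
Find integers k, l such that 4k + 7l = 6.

Step 1: Check solvability.
gcd(4, 7) = 1
Since 1 divides 6, solutions exist.

Step 2: Apply extended Euclidean algorithm to find gcd.
We find integers such that 4*x0 + 7*y0 = 1

Step 3: Scale the particular solution.
Multiply by 6/1 = 6:
k = 12, l = -6

Step 4: Verify.
4*(12) + 7*(-6) = 6 = 6 ✓

k = 12, l = -6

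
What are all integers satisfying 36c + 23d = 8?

Step 1: Compute gcd(36, 23) = 1.
Since 1 divides 8, solutions exist.

Step 2: Find a particular solution using extended Euclidean algorithm.
We get c₀ = -56, d₀ = 88.
Check: 36*-56 + 23*88 = 8 = 8 ✓

Step 3: Write the general solution.
c = -56 + (23/1)t = -56 + 23t
d = 88 - (36/1)t = 88 - 36t
for any integer t.

c = -56 + 23t, d = 88 - 36t for integer t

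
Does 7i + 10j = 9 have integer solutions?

Step 1: Compute gcd(7, 10).
gcd(7, 10) = 1

Step 2: Check divisibility.
Does 1 divide 9? 9 = 1 x 9, so yes.

By the theorem on linear Diophantine equations, 7i + 10j = 9 has integer solutions if and only if gcd(7, 10) divides 9. Since 1 | 9, solutions exist.

Yes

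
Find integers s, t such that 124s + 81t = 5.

Step 1: Check solvability.
gcd(124, 81) = 1
Since 1 divides 5, solutions exist.

Step 2: Apply extended Euclidean algorithm to find gcd.
We find integers such that 124*x0 + 81*y0 = 1

Step 3: Scale the particular solution.
Multiply by 5/1 = 5:
s = -160, t = 245

Step 4: Verify.
124*(-160) + 81*(245) = 5 = 5 ✓

s = -160, t = 245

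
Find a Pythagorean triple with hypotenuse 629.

We need a² + b² = 629² = 395641.
Trying: 621² + 100² = 385641 + 10000 = 395641 ✓

(621, 100, 629)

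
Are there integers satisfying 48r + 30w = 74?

Step 1: Compute gcd(48, 30).
gcd(48, 30) = 6

Step 2: Check divisibility.
Does 6 divide 74? 74 = 6 x 12 + 2, so no.

By the theorem on linear Diophantine equations, 48r + 30w = 74 has integer solutions if and only if gcd(48, 30) divides 74. Since 6 does not divide 74, no solutions exist.

No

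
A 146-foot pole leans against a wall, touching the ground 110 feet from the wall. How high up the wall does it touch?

The ladder, wall, and ground form a right triangle with hypotenuse 146 and one leg 110.
By the Pythagorean theorem: h² = 146² - 110² = 21316 - 12100 = 9216
h = √9216 = 96 feet

96 feet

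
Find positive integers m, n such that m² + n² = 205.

Search for m with 205 - m² a perfect square.
m = 3: 205 - 3² = 205 - 9 = 196 = 14² ✓
So m = 3, n = 14.

m = 3, n = 14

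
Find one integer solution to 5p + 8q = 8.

Step 1: Check solvability.
gcd(5, 8) = 1
Since 1 divides 8, solutions exist.

Step 2: Apply extended Euclidean algorithm to find gcd.
We find integers such that 5*x0 + 8*y0 = 1

Step 3: Scale the particular solution.
Multiply by 8/1 = 8:
p = -24, q = 16

Step 4: Verify.
5*(-24) + 8*(16) = 8 = 8 ✓

p = -24, q = 16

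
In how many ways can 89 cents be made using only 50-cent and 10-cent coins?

We need non-negative integers (x, y) with 50x + 10y = 89.
For each x from 0 to 1, check if (89 - 50x) is a non-negative multiple of 10.
Solutions (x, y): none
Count: 0

0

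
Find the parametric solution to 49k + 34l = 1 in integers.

Step 1: Compute gcd(49, 34) = 1.
Since 1 divides 1, solutions exist.

Step 2: Find a particular solution using extended Euclidean algorithm.
We get k₀ = -9, l₀ = 13.
Check: 49*-9 + 34*13 = 1 = 1 ✓

Step 3: Write the general solution.
k = -9 + (34/1)t = -9 + 34t
l = 13 - (49/1)t = 13 - 49t
for any integer t.

k = -9 + 34t, l = 13 - 49t for integer t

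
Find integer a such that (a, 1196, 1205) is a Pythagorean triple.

a² = c² - b² = 1205² - 1196² = 1452025 - 1430416 = 21609
a = sqrt(21609) = 147

147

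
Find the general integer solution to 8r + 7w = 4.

Step 1: Compute gcd(8, 7) = 1.
Since 1 divides 4, solutions exist.

Step 2: Find a particular solution using extended Euclidean algorithm.
We get r₀ = 4, w₀ = -4.
Check: 8*4 + 7*-4 = 4 = 4 ✓

Step 3: Write the general solution.
r = 4 + (7/1)t = 4 + 7t
w = -4 - (8/1)t = -4 - 8t
for any integer t.

r = 4 + 7t, w = -4 - 8t for integer t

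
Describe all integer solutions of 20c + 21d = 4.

Step 1: Compute gcd(20, 21) = 1.
Since 1 divides 4, solutions exist.

Step 2: Find a particular solution using extended Euclidean algorithm.
We get c₀ = -4, d₀ = 4.
Check: 20*-4 + 21*4 = 4 = 4 ✓

Step 3: Write the general solution.
c = -4 + (21/1)t = -4 + 21t
d = 4 - (20/1)t = 4 - 20t
for any integer t.

c = -4 + 21t, d = 4 - 20t for integer t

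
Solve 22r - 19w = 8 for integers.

Step 1: Check solvability.
gcd(22, 19) = 1
Since 1 divides 8, solutions exist.

Step 2: Apply extended Euclidean algorithm to find gcd.
We find integers such that 22*x0 + 19*y0 = 1

Step 3: Scale the particular solution.
Multiply by 8/1 = 8:
r = -48, w = -56

Step 4: Verify.
22*(-48) - 19*(-56) = 8 = 8 ✓

r = -48, w = -56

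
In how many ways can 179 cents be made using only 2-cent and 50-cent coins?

We need non-negative integers (x, y) with 2x + 50y = 179.
For each x from 0 to 89, check if (179 - 2x) is a non-negative multiple of 50.
Solutions (x, y): none
Count: 0

0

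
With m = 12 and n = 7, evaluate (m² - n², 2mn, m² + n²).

a = m² - n² = 144 - 49 = 95
b = 2mn = 2·12·7 = 168
c = m² + n² = 144 + 49 = 193
Verify: 95² + 168² = 9025 + 28224 = 37249 = 193² ✓

(95, 168, 193)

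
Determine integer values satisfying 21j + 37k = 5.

Step 1: Check solvability.
gcd(21, 37) = 1
Since 1 divides 5, solutions exist.

Step 2: Apply extended Euclidean algorithm to find gcd.
We find integers such that 21*x0 + 37*y0 = 1

Step 3: Scale the particular solution.
Multiply by 5/1 = 5:
j = -35, k = 20

Step 4: Verify.
21*(-35) + 37*(20) = 5 = 5 ✓

j = -35, k = 20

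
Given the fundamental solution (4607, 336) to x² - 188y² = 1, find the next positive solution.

Solutions to x² - Dy² = 1 are generated by powers of (x₀ + y₀√D).
The next solution satisfies x₁ + y₁√188 = (x₀ + y₀√188)², giving:
x₁ = x₀² + 188y₀² = 4607² + 188·336² = 21224449 + 21224448 = 42448897
y₁ = 2x₀y₀ = 2·4607·336 = 3095904

Verify: 42448897² - 188·3095904² = 1801908856516609 - 1801908856516608 = 1 ✓

x = 42448897, y = 3095904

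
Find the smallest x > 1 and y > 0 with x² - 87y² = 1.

We seek the smallest positive integers (x, y) with x² - 87y² = 1, i.e., x² = 87y² + 1.
Try successive y values:
y = 1: x² = 87·1² + 1 = 88, not a perfect square
y = 2: x² = 87·2² + 1 = 349, not a perfect square
y = 3: x² = 87·3² + 1 = 784, x = 28 ✓

Verify: 28² - 87·3² = 784 - 783 = 1 ✓

x = 28, y = 3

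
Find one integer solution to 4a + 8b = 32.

Step 1: Check solvability.
gcd(4, 8) = 4
Since 4 divides 32, solutions exist.

Step 2: Apply extended Euclidean algorithm to find gcd.
We find integers such that 4*x0 + 8*y0 = 4

Step 3: Scale the particular solution.
Multiply by 32/4 = 8:
a = 8, b = 0

Step 4: Verify.
4*(8) + 8*(0) = 32 = 32 ✓

a = 8, b = 0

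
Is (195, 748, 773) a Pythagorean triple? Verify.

Compute a² + b² = 195² + 748² = 38025 + 559504 = 597529
Compute c² = 773² = 597529
Since 597529 = 597529, confirmed.

Yes, it is a Pythagorean triple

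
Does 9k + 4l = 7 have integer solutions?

Step 1: Compute gcd(9, 4).
gcd(9, 4) = 1

Step 2: Check divisibility.
Does 1 divide 7? 7 = 1 x 7, so yes.

By the theorem on linear Diophantine equations, 9k + 4l = 7 has integer solutions if and only if gcd(9, 4) divides 7. Since 1 | 7, solutions exist.

Yes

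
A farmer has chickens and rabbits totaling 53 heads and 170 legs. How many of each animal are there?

Let c = chickens, r = rabbits.
Heads: c + r = 53
Legs: 2c + 4r = 170
From the first equation, c = 53 - r. Substitute:
2(53 - r) + 4r = 170
106 + 2r = 170
r = (170 - 106)/2 = 32
c = 53 - 32 = 21

Chickens: 21, Rabbits: 32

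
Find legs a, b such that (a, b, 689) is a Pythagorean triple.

We need a² + b² = 689² = 474721.
Trying: 561² + 400² = 314721 + 160000 = 474721 ✓

(561, 400, 689)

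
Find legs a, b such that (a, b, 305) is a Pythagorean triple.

We need a² + b² = 305² = 93025.
Trying: 273² + 136² = 74529 + 18496 = 93025 ✓

(273, 136, 305)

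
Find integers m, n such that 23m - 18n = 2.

Step 1: Check solvability.
gcd(23, 18) = 1
Since 1 divides 2, solutions exist.

Step 2: Apply extended Euclidean algorithm to find gcd.
We find integers such that 23*x0 + 18*y0 = 1

Step 3: Scale the particular solution.
Multiply by 2/1 = 2:
m = -14, n = -18

Step 4: Verify.
23*(-14) - 18*(-18) = 2 = 2 ✓

m = -14, n = -18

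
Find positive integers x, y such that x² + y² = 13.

Search for x with 13 - x² a perfect square.
x = 2: 13 - 2² = 13 - 4 = 9 = 3² ✓
So x = 2, y = 3.

x = 2, y = 3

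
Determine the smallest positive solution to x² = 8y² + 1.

We seek the smallest positive integers (x, y) with x² - 8y² = 1, i.e., x² = 8y² + 1.
Try successive y values:
y = 1: x² = 8·1² + 1 = 9, x = 3 ✓

Verify: 3² - 8·1² = 9 - 8 = 1 ✓

x = 3, y = 1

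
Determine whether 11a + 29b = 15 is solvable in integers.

Step 1: Compute gcd(11, 29).
gcd(11, 29) = 1

Step 2: Check divisibility.
Does 1 divide 15? 15 = 1 x 15, so yes.

By the theorem on linear Diophantine equations, 11a + 29b = 15 has integer solutions if and only if gcd(11, 29) divides 15. Since 1 | 15, solutions exist.

Yes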